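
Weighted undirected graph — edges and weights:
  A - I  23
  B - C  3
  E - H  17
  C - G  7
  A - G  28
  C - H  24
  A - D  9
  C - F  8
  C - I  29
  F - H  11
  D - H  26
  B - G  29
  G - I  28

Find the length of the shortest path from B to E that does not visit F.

Comparing a few candidate routes:
B → C → H → E: 3 + 24 + 17 = 44
B → G → C → H → E: 29 + 7 + 24 + 17 = 77
B → C → I → A → D → H → E: 3 + 29 + 23 + 9 + 26 + 17 = 107
B → C → G → A → D → H → E: 3 + 7 + 28 + 9 + 26 + 17 = 90
Shortest: 44.

44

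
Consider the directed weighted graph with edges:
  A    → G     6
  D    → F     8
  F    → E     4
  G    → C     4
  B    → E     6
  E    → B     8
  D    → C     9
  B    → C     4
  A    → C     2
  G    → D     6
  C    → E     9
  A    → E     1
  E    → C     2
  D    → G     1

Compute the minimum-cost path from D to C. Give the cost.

Routes from D to C:
D -> C: 9
D -> F -> E -> B -> C: 8 + 4 + 8 + 4 = 24
D -> G -> C: 1 + 4 = 5
D -> F -> E -> C: 8 + 4 + 2 = 14
Best route has total 5.

5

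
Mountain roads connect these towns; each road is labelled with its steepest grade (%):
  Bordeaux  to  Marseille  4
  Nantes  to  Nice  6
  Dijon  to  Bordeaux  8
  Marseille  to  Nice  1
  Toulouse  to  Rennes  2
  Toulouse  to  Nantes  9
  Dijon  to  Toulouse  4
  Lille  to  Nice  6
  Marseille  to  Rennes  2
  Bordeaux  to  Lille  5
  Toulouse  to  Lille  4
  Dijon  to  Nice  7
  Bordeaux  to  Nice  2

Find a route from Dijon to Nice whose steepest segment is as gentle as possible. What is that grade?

A few of the Dijon→Nice routes:
Dijon -> Toulouse -> Rennes -> Marseille -> Nice: max(4, 2, 2, 1) = 4
Dijon -> Toulouse -> Lille -> Bordeaux -> Marseille -> Nice: max(4, 4, 5, 4, 1) = 5
Dijon -> Toulouse -> Rennes -> Marseille -> Bordeaux -> Nice: max(4, 2, 2, 4, 2) = 4
Best route has worst link 4%.

4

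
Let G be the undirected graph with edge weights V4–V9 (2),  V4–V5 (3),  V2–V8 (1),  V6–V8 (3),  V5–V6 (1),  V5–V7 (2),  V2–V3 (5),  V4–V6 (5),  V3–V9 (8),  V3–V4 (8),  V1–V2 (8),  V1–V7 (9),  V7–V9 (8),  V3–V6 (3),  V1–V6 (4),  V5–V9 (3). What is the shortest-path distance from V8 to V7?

Some routes from V8 to V7:
V8-V6-V5-V7: 3 + 1 + 2 = 6
V8-V2-V3-V6-V5-V7: 1 + 5 + 3 + 1 + 2 = 12
V8-V6-V5-V9-V7: 3 + 1 + 3 + 8 = 15
V8-V6-V4-V5-V7: 3 + 5 + 3 + 2 = 13
V8-V6-V4-V9-V5-V7: 3 + 5 + 2 + 3 + 2 = 15
The minimum is 6.

6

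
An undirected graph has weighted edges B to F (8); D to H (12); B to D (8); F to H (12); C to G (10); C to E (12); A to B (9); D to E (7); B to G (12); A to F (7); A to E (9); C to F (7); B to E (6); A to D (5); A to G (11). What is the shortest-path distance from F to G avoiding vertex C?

Comparing a few candidate routes:
F → A → G: 7 + 11 = 18
F → B → A → G: 8 + 9 + 11 = 28
F → B → G: 8 + 12 = 20
F → A → B → G: 7 + 9 + 12 = 28
F → B → D → A → G: 8 + 8 + 5 + 11 = 32
F → A → D → B → G: 7 + 5 + 8 + 12 = 32
The minimum is 18.

18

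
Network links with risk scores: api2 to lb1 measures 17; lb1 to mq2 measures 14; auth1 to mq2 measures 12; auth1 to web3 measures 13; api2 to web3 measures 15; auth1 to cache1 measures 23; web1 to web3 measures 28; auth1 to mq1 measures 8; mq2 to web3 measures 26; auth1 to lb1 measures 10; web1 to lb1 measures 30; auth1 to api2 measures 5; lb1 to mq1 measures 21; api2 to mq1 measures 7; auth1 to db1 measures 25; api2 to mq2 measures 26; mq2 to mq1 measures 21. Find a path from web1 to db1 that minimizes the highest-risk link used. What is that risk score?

28

A few of the web1→db1 routes:
web1 - web3 - mq2 - mq1 - lb1 - api2 - auth1 - db1: max(28, 26, 21, 21, 17, 5, 25) = 28
web1 - web3 - mq2 - mq1 - api2 - auth1 - db1: max(28, 26, 21, 7, 5, 25) = 28
web1 - web3 - mq2 - mq1 - lb1 - auth1 - db1: max(28, 26, 21, 21, 10, 25) = 28
web1 - web3 - mq2 - mq1 - auth1 - db1: max(28, 26, 21, 8, 25) = 28
The minimum achievable maximum is 28.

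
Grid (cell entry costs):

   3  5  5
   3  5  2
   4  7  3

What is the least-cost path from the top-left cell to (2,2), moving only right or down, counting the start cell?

Best path: [0,0] -> [1,0] -> [1,1] -> [1,2] -> [2,2]
Cost: 3 + 3 + 5 + 2 + 3 = 16
For comparison, the top-then-right route costs 18.

16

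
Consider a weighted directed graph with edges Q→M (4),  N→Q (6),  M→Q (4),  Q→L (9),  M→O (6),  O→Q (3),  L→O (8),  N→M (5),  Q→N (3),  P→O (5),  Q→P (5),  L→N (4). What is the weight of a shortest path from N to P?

11

Paths from N to P:
N - Q - P: 6 + 5 = 11
N - M - Q - P: 5 + 4 + 5 = 14
N - M - O - Q - P: 5 + 6 + 3 + 5 = 19
Shortest: 11.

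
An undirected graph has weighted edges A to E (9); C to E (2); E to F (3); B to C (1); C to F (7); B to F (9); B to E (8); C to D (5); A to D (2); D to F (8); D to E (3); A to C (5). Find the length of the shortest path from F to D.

Checking several routes:
F→E→C→A→D: 3 + 2 + 5 + 2 = 12
F→C→D: 7 + 5 = 12
F→E→C→D: 3 + 2 + 5 = 10
F→D: 8
F→C→E→D: 7 + 2 + 3 = 12
F→E→D: 3 + 3 = 6
Shortest: 6.

6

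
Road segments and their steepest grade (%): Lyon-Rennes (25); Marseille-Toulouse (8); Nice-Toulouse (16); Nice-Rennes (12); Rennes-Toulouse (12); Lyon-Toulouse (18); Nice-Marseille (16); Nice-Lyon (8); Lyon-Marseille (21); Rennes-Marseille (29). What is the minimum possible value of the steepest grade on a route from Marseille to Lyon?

12

Some routes from Marseille to Lyon:
Marseille→Nice→Lyon: max(16, 8) = 16
Marseille→Nice→Toulouse→Lyon: max(16, 16, 18) = 18
Marseille→Toulouse→Nice→Lyon: max(8, 16, 8) = 16
Marseille→Toulouse→Lyon: max(8, 18) = 18
Marseille→Nice→Rennes→Toulouse→Lyon: max(16, 12, 12, 18) = 18
Marseille→Toulouse→Rennes→Nice→Lyon: max(8, 12, 12, 8) = 12
The minimum achievable maximum is 12%.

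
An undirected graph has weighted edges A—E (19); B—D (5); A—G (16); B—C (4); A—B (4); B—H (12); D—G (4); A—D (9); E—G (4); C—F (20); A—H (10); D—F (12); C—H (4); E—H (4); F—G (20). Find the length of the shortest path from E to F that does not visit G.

28

A few of the E→F routes:
E-H-B-D-F: 4 + 12 + 5 + 12 = 33
E-H-C-B-D-F: 4 + 4 + 4 + 5 + 12 = 29
E-H-A-B-D-F: 4 + 10 + 4 + 5 + 12 = 35
E-H-C-F: 4 + 4 + 20 = 28
E-H-A-D-F: 4 + 10 + 9 + 12 = 35
Shortest: 28.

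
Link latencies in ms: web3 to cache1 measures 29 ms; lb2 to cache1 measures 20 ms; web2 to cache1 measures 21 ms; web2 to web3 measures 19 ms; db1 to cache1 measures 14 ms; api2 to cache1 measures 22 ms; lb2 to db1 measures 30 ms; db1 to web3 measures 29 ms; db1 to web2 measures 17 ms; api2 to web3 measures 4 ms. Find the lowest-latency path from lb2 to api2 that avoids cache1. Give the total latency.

63

Paths from lb2 to api2 avoiding cache1:
lb2 -> db1 -> web3 -> api2: 30 + 29 + 4 = 63
lb2 -> db1 -> web2 -> web3 -> api2: 30 + 17 + 19 + 4 = 70
Shortest: 63 ms.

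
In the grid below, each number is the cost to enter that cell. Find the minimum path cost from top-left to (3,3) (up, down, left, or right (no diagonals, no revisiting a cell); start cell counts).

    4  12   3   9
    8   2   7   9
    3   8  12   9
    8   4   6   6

One optimal route is (0,0)→(1,0)→(1,1)→(2,1)→(3,1)→(3,2)→(3,3).
Its cost is 4 + 8 + 2 + 8 + 4 + 6 + 6 = 38.

38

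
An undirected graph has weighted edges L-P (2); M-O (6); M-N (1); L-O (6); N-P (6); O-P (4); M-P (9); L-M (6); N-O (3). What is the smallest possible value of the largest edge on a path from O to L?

Some routes from O to L:
O -> N -> P -> L: max(3, 6, 2) = 6
O -> P -> N -> M -> L: max(4, 6, 1, 6) = 6
O -> N -> M -> L: max(3, 1, 6) = 6
O -> M -> N -> P -> L: max(6, 1, 6, 2) = 6
O -> P -> L: max(4, 2) = 4
O -> L: max(6) = 6
The minimum achievable maximum is 4.

4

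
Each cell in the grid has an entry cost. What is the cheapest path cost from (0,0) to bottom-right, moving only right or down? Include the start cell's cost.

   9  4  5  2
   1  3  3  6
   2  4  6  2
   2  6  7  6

One optimal route is (0,0) (1,0) (1,1) (1,2) (1,3) (2,3) (3,3).
Its cost is 9 + 1 + 3 + 3 + 6 + 2 + 6 = 30.

30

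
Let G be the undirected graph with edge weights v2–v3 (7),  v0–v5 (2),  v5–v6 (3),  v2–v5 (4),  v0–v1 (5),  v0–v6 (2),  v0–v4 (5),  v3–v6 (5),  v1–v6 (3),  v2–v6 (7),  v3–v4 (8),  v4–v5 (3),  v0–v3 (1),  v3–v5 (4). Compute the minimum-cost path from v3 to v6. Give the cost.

Comparing a few candidate routes:
v3→v0→v6: 1 + 2 = 3
v3→v0→v5→v6: 1 + 2 + 3 = 6
v3→v6: 5
v3→v5→v6: 4 + 3 = 7
The minimum is 3.

3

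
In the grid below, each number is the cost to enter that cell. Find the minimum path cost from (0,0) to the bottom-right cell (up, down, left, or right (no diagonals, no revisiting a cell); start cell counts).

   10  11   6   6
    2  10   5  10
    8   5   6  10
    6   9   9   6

46

Take r0c0→r1c0→r2c0→r2c1→r2c2→r3c2→r3c3 for a total of 10 + 2 + 8 + 5 + 6 + 9 + 6 = 46.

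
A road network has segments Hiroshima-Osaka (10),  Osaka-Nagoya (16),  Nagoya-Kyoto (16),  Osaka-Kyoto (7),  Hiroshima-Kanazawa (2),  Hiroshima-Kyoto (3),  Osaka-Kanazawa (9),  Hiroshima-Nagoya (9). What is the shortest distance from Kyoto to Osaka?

Comparing a few candidate routes:
Kyoto→Osaka: 7
Kyoto→Hiroshima→Kanazawa→Osaka: 3 + 2 + 9 = 14
Kyoto→Hiroshima→Osaka: 3 + 10 = 13
The minimum is 7 mi.

7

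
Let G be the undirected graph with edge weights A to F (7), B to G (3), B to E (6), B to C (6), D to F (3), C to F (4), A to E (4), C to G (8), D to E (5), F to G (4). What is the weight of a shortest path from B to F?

Comparing a few candidate routes:
B → G → C → F: 3 + 8 + 4 = 15
B → C → F: 6 + 4 = 10
B → G → F: 3 + 4 = 7
B → E → D → F: 6 + 5 + 3 = 14
The minimum is 7.

7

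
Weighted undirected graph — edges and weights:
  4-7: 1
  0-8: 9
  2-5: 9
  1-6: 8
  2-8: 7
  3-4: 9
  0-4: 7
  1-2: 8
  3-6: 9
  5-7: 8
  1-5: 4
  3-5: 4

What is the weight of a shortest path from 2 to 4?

18

Comparing a few candidate routes:
2→8→0→4: 7 + 9 + 7 = 23
2→5→3→4: 9 + 4 + 9 = 22
2→5→7→4: 9 + 8 + 1 = 18
2→1→5→7→4: 8 + 4 + 8 + 1 = 21
The minimum is 18.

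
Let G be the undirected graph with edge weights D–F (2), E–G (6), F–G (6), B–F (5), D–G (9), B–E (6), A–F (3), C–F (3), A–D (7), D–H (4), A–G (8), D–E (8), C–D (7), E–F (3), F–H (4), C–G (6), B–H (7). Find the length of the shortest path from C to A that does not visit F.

A few of the C→A routes:
C - G - D - A: 6 + 9 + 7 = 22
C - D - E - G - A: 7 + 8 + 6 + 8 = 29
C - G - E - D - A: 6 + 6 + 8 + 7 = 27
C - D - A: 7 + 7 = 14
C - G - A: 6 + 8 = 14
C - D - G - A: 7 + 9 + 8 = 24
Best route has total 14.

14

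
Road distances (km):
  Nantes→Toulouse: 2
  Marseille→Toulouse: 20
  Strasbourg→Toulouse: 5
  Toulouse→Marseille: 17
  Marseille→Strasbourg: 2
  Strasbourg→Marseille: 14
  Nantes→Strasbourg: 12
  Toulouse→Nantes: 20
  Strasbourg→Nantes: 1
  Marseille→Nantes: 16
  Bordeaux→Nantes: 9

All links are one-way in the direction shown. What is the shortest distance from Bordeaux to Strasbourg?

21

Routes from Bordeaux to Strasbourg:
Bordeaux → Nantes → Strasbourg: 9 + 12 = 21
Bordeaux → Nantes → Toulouse → Marseille → Strasbourg: 9 + 2 + 17 + 2 = 30
The minimum is 21 km.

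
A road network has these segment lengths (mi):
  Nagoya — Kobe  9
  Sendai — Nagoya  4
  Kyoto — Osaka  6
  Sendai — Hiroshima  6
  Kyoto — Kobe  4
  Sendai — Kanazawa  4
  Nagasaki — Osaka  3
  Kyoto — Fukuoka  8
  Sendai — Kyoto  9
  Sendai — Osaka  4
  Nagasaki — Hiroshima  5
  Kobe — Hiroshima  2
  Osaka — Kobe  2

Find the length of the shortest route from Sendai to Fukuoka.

Comparing a few candidate routes:
Sendai → Kyoto → Fukuoka: 9 + 8 = 17
Sendai → Osaka → Kobe → Kyoto → Fukuoka: 4 + 2 + 4 + 8 = 18
Sendai → Osaka → Kyoto → Fukuoka: 4 + 6 + 8 = 18
Shortest: 17 mi.

17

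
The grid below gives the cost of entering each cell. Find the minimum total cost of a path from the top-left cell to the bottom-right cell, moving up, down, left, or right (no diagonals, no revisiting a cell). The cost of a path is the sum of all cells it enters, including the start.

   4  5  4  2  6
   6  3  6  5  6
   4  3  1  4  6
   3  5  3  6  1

Cheapest: [0,0]→[0,1]→[1,1]→[2,1]→[2,2]→[3,2]→[3,3]→[3,4]
  4 + 5 + 3 + 3 + 1 + 3 + 6 + 1 = 26

26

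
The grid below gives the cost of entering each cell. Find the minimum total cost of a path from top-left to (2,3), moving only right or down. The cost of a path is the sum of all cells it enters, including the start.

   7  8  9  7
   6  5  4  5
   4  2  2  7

28

Best path: [0,0] [1,0] [2,0] [2,1] [2,2] [2,3]
Cost: 7 + 6 + 4 + 2 + 2 + 7 = 28
For comparison, the top-then-right route costs 43.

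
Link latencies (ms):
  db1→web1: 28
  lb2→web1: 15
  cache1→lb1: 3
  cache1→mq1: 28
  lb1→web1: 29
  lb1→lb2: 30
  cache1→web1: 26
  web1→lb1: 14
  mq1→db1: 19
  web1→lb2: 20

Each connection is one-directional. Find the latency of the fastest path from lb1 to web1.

Paths from lb1 to web1:
lb1 - web1: 29
lb1 - lb2 - web1: 30 + 15 = 45
The minimum is 29 ms.

29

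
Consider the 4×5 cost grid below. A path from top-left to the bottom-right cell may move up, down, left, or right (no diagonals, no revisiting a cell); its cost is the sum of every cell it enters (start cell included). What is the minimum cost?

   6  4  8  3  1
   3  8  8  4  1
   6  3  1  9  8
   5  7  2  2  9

Take (0,0) (1,0) (2,0) (2,1) (2,2) (3,2) (3,3) (3,4) for a total of 6 + 3 + 6 + 3 + 1 + 2 + 2 + 9 = 32.

32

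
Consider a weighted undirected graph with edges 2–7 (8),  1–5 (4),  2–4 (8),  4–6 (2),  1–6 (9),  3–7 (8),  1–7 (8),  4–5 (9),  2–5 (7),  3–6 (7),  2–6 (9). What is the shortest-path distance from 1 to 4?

11

Some routes from 1 to 4:
1→5→2→6→4: 4 + 7 + 9 + 2 = 22
1→6→4: 9 + 2 = 11
1→5→2→4: 4 + 7 + 8 = 19
1→5→4: 4 + 9 = 13
The minimum is 11.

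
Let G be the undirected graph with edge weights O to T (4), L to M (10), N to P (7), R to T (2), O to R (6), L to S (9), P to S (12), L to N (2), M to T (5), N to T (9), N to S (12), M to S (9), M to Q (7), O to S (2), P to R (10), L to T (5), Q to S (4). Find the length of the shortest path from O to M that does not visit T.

Checking several routes:
O→S→L→M: 2 + 9 + 10 = 21
O→S→Q→M: 2 + 4 + 7 = 13
O→S→M: 2 + 9 = 11
Best route has total 11.

11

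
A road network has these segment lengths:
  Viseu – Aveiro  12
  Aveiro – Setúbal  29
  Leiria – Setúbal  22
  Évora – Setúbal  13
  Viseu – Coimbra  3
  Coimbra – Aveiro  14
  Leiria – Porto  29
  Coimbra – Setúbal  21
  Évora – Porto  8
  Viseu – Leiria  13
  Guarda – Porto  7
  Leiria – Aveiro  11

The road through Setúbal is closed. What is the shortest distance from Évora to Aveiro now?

48

Candidate routes:
Évora - Porto - Leiria - Viseu - Coimbra - Aveiro: 8 + 29 + 13 + 3 + 14 = 67
Évora - Porto - Leiria - Aveiro: 8 + 29 + 11 = 48
Évora - Porto - Leiria - Viseu - Aveiro: 8 + 29 + 13 + 12 = 62
Best route has total 48.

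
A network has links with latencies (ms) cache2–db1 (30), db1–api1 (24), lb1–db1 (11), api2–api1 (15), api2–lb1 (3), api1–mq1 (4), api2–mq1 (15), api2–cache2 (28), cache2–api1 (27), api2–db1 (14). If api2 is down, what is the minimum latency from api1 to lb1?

Paths from api1 to lb1 avoiding api2:
api1→db1→lb1: 24 + 11 = 35
api1→cache2→db1→lb1: 27 + 30 + 11 = 68
Shortest: 35 ms.

35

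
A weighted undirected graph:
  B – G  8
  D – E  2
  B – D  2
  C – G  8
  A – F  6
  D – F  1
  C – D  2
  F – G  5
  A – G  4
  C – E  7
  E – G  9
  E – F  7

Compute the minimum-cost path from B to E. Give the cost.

4

Comparing a few candidate routes:
B → D → C → E: 2 + 2 + 7 = 11
B → D → F → E: 2 + 1 + 7 = 10
B → G → E: 8 + 9 = 17
B → D → F → G → E: 2 + 1 + 5 + 9 = 17
B → G → F → D → E: 8 + 5 + 1 + 2 = 16
B → D → E: 2 + 2 = 4
Shortest: 4.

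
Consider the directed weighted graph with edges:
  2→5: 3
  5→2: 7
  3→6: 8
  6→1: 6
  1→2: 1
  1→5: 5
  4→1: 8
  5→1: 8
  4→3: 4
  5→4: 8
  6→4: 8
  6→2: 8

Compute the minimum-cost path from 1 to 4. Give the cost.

12

Paths from 1 to 4:
1 -> 2 -> 5 -> 4: 1 + 3 + 8 = 12
1 -> 5 -> 4: 5 + 8 = 13
The minimum is 12.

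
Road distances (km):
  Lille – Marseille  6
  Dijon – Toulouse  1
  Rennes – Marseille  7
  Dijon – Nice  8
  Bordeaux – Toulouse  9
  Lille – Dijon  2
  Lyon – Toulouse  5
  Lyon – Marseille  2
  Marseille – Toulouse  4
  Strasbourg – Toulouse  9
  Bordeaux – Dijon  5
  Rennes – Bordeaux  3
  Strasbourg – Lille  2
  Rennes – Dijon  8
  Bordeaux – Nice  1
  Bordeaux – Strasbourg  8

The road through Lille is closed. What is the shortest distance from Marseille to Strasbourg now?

13

Some routes from Marseille to Strasbourg avoiding Lille:
Marseille -> Lyon -> Toulouse -> Strasbourg: 2 + 5 + 9 = 16
Marseille -> Rennes -> Bordeaux -> Strasbourg: 7 + 3 + 8 = 18
Marseille -> Toulouse -> Strasbourg: 4 + 9 = 13
Shortest: 13 km.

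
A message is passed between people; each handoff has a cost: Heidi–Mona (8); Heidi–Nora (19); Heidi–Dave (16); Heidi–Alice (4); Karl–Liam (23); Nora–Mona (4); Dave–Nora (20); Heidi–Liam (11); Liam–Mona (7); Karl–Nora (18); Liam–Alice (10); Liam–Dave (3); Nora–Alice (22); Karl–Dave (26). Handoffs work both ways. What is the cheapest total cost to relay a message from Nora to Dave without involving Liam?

20

Routes from Nora to Dave avoiding Liam:
Nora-Heidi-Dave: 19 + 16 = 35
Nora-Dave: 20
Nora-Karl-Dave: 18 + 26 = 44
Nora-Alice-Heidi-Dave: 22 + 4 + 16 = 42
Nora-Mona-Heidi-Dave: 4 + 8 + 16 = 28
The minimum is 20.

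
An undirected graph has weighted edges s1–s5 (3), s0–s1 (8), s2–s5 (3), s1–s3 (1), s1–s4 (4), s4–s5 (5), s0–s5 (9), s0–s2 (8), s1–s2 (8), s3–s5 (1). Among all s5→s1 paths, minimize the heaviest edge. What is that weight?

1

A few of the s5→s1 routes:
s5-s2-s0-s1: max(3, 8, 8) = 8
s5-s4-s1: max(5, 4) = 5
s5-s3-s1: max(1, 1) = 1
s5-s0-s2-s1: max(9, 8, 8) = 9
s5-s2-s1: max(3, 8) = 8
s5-s1: max(3) = 3
Smallest bottleneck: 1.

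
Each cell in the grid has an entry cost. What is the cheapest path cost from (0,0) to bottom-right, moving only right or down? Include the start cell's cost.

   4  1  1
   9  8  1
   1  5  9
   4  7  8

Best path: r0c0 → r0c1 → r0c2 → r1c2 → r2c2 → r3c2
Cost: 4 + 1 + 1 + 1 + 9 + 8 = 24

24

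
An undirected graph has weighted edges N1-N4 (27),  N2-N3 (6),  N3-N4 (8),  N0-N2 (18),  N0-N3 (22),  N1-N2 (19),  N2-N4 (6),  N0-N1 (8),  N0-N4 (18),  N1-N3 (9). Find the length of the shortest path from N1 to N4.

Some routes from N1 to N4:
N1 → N3 → N2 → N4: 9 + 6 + 6 = 21
N1 → N3 → N4: 9 + 8 = 17
N1 → N2 → N4: 19 + 6 = 25
Best route has total 17.

17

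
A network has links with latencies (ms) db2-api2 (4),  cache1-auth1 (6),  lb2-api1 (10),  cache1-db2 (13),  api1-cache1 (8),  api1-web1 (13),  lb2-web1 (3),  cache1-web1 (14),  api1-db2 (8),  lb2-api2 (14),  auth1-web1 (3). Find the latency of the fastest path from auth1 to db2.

A few of the auth1→db2 routes:
auth1 - web1 - lb2 - api2 - db2: 3 + 3 + 14 + 4 = 24
auth1 - cache1 - api1 - db2: 6 + 8 + 8 = 22
auth1 - cache1 - db2: 6 + 13 = 19
The minimum is 19 ms.

19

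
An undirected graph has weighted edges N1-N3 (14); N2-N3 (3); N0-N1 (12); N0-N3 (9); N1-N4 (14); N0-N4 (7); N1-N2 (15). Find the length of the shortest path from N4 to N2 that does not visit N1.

19

Paths from N4 to N2 avoiding N1:
N4-N0-N3-N2: 7 + 9 + 3 = 19
Shortest: 19.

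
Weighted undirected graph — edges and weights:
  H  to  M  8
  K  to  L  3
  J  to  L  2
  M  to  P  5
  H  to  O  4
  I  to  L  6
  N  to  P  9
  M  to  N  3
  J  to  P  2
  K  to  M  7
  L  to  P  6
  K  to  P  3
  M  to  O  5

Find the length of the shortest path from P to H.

Checking several routes:
P→M→H: 5 + 8 = 13
P→M→O→H: 5 + 5 + 4 = 14
P→N→M→H: 9 + 3 + 8 = 20
P→K→M→H: 3 + 7 + 8 = 18
P→K→M→O→H: 3 + 7 + 5 + 4 = 19
Best route has total 13.

13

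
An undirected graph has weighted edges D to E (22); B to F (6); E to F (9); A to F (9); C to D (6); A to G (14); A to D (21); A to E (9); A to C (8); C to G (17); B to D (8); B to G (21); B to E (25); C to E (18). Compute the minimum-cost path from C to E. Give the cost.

Some routes from C to E:
C→E: 18
C→A→F→E: 8 + 9 + 9 = 26
C→A→E: 8 + 9 = 17
The minimum is 17.

17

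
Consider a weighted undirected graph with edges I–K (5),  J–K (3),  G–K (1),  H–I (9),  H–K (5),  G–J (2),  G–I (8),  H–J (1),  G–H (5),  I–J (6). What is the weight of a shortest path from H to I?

A few of the H→I routes:
H → J → G → K → I: 1 + 2 + 1 + 5 = 9
H → K → I: 5 + 5 = 10
H → J → I: 1 + 6 = 7
H → J → K → I: 1 + 3 + 5 = 9
H → I: 9
Shortest: 7.

7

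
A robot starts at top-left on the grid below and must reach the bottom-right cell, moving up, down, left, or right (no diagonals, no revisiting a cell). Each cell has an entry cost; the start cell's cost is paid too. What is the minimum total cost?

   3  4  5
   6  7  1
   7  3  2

15

Best path: [0,0]→[0,1]→[0,2]→[1,2]→[2,2]
Cost: 3 + 4 + 5 + 1 + 2 = 15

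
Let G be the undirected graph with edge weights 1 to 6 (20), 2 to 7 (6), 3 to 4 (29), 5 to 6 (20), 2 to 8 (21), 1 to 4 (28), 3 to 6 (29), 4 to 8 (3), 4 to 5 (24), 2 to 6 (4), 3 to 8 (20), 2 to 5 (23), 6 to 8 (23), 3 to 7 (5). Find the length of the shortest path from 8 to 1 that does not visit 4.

Some routes from 8 to 1 avoiding 4:
8 → 3 → 7 → 2 → 6 → 1: 20 + 5 + 6 + 4 + 20 = 55
8 → 6 → 1: 23 + 20 = 43
8 → 2 → 6 → 1: 21 + 4 + 20 = 45
Shortest: 43.

43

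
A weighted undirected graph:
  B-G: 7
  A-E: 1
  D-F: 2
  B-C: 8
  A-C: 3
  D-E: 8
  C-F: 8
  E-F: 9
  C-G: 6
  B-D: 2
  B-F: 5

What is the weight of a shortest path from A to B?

11

Comparing a few candidate routes:
A → E → F → B: 1 + 9 + 5 = 15
A → E → D → B: 1 + 8 + 2 = 11
A → C → F → D → B: 3 + 8 + 2 + 2 = 15
A → E → F → D → B: 1 + 9 + 2 + 2 = 14
A → C → B: 3 + 8 = 11
A → E → D → F → B: 1 + 8 + 2 + 5 = 16
Best route has total 11.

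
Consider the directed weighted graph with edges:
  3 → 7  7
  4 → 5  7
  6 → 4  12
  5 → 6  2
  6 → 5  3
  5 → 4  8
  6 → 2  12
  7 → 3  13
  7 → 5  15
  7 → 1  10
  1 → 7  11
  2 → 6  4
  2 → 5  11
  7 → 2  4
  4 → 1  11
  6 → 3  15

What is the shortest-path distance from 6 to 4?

11

Some routes from 6 to 4:
6 → 2 → 5 → 4: 12 + 11 + 8 = 31
6 → 4: 12
6 → 5 → 4: 3 + 8 = 11
Best route has total 11.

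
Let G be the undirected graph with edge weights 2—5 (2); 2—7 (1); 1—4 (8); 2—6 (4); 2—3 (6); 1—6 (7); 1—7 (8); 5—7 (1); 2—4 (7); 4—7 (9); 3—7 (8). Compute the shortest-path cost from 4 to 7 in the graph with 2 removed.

9

Candidate routes:
4→7: 9
4→1→7: 8 + 8 = 16
Best route has total 9.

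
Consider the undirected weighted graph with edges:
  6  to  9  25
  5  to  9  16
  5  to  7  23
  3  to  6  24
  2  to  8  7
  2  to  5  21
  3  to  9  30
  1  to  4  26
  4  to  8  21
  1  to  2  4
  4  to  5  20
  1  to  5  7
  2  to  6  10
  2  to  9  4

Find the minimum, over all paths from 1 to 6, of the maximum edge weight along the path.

Comparing a few candidate routes:
1-2-9-6: max(4, 4, 25) = 25
1-2-6: max(4, 10) = 10
1-5-2-6: max(7, 21, 10) = 21
1-5-4-8-2-6: max(7, 20, 21, 7, 10) = 21
1-5-9-2-6: max(7, 16, 4, 10) = 16
The minimum achievable maximum is 10.

10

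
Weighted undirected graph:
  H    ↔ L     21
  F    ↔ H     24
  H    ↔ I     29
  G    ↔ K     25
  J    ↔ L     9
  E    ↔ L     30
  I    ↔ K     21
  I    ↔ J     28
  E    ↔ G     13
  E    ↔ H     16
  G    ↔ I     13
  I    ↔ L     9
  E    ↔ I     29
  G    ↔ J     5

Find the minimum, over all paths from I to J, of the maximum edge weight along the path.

A few of the I→J routes:
I -> L -> H -> E -> G -> J: max(9, 21, 16, 13, 5) = 21
I -> L -> J: max(9, 9) = 9
I -> G -> J: max(13, 5) = 13
I -> G -> E -> H -> L -> J: max(13, 13, 16, 21, 9) = 21
I -> K -> G -> J: max(21, 25, 5) = 25
I -> K -> G -> E -> H -> L -> J: max(21, 25, 13, 16, 21, 9) = 25
Smallest bottleneck: 9.

9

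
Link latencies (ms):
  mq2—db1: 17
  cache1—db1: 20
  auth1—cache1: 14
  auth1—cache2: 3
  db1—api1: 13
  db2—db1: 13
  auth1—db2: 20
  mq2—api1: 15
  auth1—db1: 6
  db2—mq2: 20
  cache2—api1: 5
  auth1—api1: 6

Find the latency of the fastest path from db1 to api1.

12

Some routes from db1 to api1:
db1 → auth1 → cache2 → api1: 6 + 3 + 5 = 14
db1 → api1: 13
db1 → mq2 → api1: 17 + 15 = 32
db1 → auth1 → api1: 6 + 6 = 12
The minimum is 12 ms.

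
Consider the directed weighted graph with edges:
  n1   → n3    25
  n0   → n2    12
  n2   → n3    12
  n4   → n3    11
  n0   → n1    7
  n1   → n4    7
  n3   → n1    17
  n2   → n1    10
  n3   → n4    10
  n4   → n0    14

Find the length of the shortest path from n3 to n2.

Routes from n3 to n2:
n3 -> n4 -> n0 -> n2: 10 + 14 + 12 = 36
n3 -> n1 -> n4 -> n0 -> n2: 17 + 7 + 14 + 12 = 50
The minimum is 36.

36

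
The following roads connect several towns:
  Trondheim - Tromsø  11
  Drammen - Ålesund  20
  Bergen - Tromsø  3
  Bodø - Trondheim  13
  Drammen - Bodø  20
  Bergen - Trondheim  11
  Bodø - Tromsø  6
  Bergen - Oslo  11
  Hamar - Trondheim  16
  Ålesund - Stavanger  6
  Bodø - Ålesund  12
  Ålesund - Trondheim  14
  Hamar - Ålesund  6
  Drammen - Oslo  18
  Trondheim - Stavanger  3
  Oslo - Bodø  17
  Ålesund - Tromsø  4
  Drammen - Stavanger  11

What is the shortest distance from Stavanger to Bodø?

A few of the Stavanger→Bodø routes:
Stavanger-Ålesund-Tromsø-Bodø: 6 + 4 + 6 = 16
Stavanger-Trondheim-Tromsø-Bodø: 3 + 11 + 6 = 20
Stavanger-Trondheim-Bodø: 3 + 13 = 16
Stavanger-Trondheim-Bergen-Tromsø-Bodø: 3 + 11 + 3 + 6 = 23
Stavanger-Ålesund-Bodø: 6 + 12 = 18
Stavanger-Trondheim-Ålesund-Tromsø-Bodø: 3 + 14 + 4 + 6 = 27
The minimum is 16.

16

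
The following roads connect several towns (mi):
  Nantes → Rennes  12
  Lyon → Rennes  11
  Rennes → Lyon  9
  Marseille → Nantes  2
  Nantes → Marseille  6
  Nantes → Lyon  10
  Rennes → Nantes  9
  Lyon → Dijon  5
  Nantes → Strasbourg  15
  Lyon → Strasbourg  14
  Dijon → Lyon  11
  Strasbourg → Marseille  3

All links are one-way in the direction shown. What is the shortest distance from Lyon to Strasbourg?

Routes from Lyon to Strasbourg:
Lyon -> Rennes -> Nantes -> Strasbourg: 11 + 9 + 15 = 35
Lyon -> Strasbourg: 14
Best route has total 14 mi.

14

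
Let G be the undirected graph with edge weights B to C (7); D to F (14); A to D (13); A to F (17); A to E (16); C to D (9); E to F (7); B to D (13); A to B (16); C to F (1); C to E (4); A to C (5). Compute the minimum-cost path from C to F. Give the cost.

1

Some routes from C to F:
C -> F: 1
C -> D -> F: 9 + 14 = 23
C -> E -> F: 4 + 7 = 11
C -> A -> F: 5 + 17 = 22
C -> A -> E -> F: 5 + 16 + 7 = 28
Best route has total 1.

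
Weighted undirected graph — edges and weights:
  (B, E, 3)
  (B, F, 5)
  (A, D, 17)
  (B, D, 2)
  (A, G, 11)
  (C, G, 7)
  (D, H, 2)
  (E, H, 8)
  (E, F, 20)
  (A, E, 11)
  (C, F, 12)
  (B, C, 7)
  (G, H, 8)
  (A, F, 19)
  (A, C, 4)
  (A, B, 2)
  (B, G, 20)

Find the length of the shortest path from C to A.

4

Comparing a few candidate routes:
C-G-A: 7 + 11 = 18
C-B-A: 7 + 2 = 9
C-A: 4
Shortest: 4.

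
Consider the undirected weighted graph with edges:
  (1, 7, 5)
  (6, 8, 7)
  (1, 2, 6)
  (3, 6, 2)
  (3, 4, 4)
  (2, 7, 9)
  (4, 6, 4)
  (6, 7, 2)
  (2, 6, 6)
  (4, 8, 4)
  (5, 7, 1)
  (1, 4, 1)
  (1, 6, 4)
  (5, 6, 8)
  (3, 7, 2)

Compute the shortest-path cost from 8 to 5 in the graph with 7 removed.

Comparing a few candidate routes:
8 -> 4 -> 1 -> 6 -> 5: 4 + 1 + 4 + 8 = 17
8 -> 4 -> 6 -> 5: 4 + 4 + 8 = 16
8 -> 6 -> 5: 7 + 8 = 15
Shortest: 15.

15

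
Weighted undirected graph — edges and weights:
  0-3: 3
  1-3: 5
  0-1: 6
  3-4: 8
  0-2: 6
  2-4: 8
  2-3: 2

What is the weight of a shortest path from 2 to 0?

A few of the 2→0 routes:
2 -> 0: 6
2 -> 3 -> 0: 2 + 3 = 5
2 -> 3 -> 1 -> 0: 2 + 5 + 6 = 13
Best route has total 5.

5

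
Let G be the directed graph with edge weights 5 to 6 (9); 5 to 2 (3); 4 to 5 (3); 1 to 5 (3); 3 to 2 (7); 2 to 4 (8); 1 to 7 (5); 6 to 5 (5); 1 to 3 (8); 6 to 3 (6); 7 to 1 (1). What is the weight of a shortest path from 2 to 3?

Candidate routes:
2 - 4 - 5 - 6 - 3: 8 + 3 + 9 + 6 = 26
The minimum is 26.

26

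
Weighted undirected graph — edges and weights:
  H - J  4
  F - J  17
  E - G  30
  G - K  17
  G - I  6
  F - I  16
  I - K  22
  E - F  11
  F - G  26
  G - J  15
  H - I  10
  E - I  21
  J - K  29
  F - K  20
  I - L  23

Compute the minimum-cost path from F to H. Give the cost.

Checking several routes:
F -> G -> I -> H: 26 + 6 + 10 = 42
F -> I -> G -> J -> H: 16 + 6 + 15 + 4 = 41
F -> J -> H: 17 + 4 = 21
F -> I -> H: 16 + 10 = 26
Best route has total 21.

21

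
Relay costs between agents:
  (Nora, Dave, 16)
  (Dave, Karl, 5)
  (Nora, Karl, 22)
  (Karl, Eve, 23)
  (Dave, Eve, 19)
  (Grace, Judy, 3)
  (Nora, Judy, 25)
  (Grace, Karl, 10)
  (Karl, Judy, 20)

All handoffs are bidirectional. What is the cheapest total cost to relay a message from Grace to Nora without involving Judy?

Paths from Grace to Nora avoiding Judy:
Grace -> Karl -> Eve -> Dave -> Nora: 10 + 23 + 19 + 16 = 68
Grace -> Karl -> Nora: 10 + 22 = 32
Grace -> Karl -> Dave -> Nora: 10 + 5 + 16 = 31
Best route has total 31.

31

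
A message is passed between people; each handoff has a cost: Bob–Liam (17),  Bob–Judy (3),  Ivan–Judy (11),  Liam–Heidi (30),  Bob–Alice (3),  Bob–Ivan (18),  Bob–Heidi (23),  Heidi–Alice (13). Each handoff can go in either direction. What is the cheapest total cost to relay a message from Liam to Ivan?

Candidate routes:
Liam→Heidi→Bob→Judy→Ivan: 30 + 23 + 3 + 11 = 67
Liam→Bob→Judy→Ivan: 17 + 3 + 11 = 31
Liam→Heidi→Bob→Ivan: 30 + 23 + 18 = 71
Liam→Bob→Ivan: 17 + 18 = 35
Liam→Heidi→Alice→Bob→Judy→Ivan: 30 + 13 + 3 + 3 + 11 = 60
Liam→Heidi→Alice→Bob→Ivan: 30 + 13 + 3 + 18 = 64
Shortest: 31.

31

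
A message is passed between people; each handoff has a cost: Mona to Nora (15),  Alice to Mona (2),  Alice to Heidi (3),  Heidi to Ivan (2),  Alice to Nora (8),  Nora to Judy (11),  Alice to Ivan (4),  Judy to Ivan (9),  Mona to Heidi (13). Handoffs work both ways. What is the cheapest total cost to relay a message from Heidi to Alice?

Some routes from Heidi to Alice:
Heidi → Mona → Alice: 13 + 2 = 15
Heidi → Ivan → Judy → Nora → Alice: 2 + 9 + 11 + 8 = 30
Heidi → Alice: 3
Heidi → Ivan → Alice: 2 + 4 = 6
Shortest: 3.

3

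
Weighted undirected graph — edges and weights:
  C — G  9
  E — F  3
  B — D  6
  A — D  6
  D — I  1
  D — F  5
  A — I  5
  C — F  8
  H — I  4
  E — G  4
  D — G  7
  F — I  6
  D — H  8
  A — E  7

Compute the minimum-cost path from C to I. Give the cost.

Comparing a few candidate routes:
C -> G -> E -> F -> D -> I: 9 + 4 + 3 + 5 + 1 = 22
C -> G -> E -> F -> I: 9 + 4 + 3 + 6 = 22
C -> F -> D -> I: 8 + 5 + 1 = 14
C -> F -> I: 8 + 6 = 14
C -> G -> D -> I: 9 + 7 + 1 = 17
Shortest: 14.

14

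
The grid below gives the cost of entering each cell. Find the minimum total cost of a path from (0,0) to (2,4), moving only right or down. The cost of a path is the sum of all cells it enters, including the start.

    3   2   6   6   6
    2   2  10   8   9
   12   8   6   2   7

30

Best path: [0,0] [0,1] [1,1] [2,1] [2,2] [2,3] [2,4]
Cost: 3 + 2 + 2 + 8 + 6 + 2 + 7 = 30
For comparison, the top-then-right route costs 39.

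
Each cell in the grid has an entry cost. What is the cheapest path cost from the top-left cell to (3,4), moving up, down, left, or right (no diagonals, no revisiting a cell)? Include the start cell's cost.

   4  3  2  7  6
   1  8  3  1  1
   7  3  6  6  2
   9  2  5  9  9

Cheapest: r0c0 r0c1 r0c2 r1c2 r1c3 r1c4 r2c4 r3c4
  4 + 3 + 2 + 3 + 1 + 1 + 2 + 9 = 25

25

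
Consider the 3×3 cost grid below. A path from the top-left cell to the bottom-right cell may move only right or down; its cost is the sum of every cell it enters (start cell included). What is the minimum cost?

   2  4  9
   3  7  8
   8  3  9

24

Cheapest: (0,0) (1,0) (1,1) (2,1) (2,2)
  2 + 3 + 7 + 3 + 9 = 24
(Top row then right column would cost 32.)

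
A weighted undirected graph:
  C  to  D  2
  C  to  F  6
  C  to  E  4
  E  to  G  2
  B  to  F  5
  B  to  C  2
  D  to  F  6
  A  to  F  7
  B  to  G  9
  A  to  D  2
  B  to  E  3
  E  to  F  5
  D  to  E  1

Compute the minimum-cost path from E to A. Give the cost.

3

Comparing a few candidate routes:
E→F→A: 5 + 7 = 12
E→D→A: 1 + 2 = 3
E→F→D→A: 5 + 6 + 2 = 13
E→C→D→A: 4 + 2 + 2 = 8
E→B→C→D→A: 3 + 2 + 2 + 2 = 9
Shortest: 3.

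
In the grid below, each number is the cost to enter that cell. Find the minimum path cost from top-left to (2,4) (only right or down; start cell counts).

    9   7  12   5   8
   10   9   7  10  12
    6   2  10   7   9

Take [0,0] → [0,1] → [1,1] → [2,1] → [2,2] → [2,3] → [2,4] for a total of 9 + 7 + 9 + 2 + 10 + 7 + 9 = 53.
(Top row then right column would cost 62.)

53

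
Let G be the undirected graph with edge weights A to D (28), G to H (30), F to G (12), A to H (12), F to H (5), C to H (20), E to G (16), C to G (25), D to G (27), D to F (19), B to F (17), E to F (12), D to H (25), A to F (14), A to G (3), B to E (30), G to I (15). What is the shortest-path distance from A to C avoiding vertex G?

Comparing a few candidate routes:
A - D - F - H - C: 28 + 19 + 5 + 20 = 72
A - F - H - C: 14 + 5 + 20 = 39
A - D - H - C: 28 + 25 + 20 = 73
A - H - C: 12 + 20 = 32
The minimum is 32.

32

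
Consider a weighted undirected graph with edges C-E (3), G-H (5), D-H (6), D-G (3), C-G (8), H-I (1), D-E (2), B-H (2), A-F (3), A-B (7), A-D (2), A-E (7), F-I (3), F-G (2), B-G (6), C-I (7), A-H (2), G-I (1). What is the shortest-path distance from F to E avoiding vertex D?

Comparing a few candidate routes:
F-I-C-E: 3 + 7 + 3 = 13
F-A-E: 3 + 7 = 10
F-I-H-A-E: 3 + 1 + 2 + 7 = 13
F-G-I-H-A-E: 2 + 1 + 1 + 2 + 7 = 13
Best route has total 10.

10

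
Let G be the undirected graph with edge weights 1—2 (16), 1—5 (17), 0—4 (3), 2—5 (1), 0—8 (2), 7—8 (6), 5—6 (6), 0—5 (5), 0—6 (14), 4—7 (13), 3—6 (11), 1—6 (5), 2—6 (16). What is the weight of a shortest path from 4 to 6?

14

Some routes from 4 to 6:
4→0→6: 3 + 14 = 17
4→7→8→0→5→6: 13 + 6 + 2 + 5 + 6 = 32
4→0→5→6: 3 + 5 + 6 = 14
4→0→5→2→6: 3 + 5 + 1 + 16 = 25
4→0→5→2→1→6: 3 + 5 + 1 + 16 + 5 = 30
4→0→5→1→6: 3 + 5 + 17 + 5 = 30
Shortest: 14.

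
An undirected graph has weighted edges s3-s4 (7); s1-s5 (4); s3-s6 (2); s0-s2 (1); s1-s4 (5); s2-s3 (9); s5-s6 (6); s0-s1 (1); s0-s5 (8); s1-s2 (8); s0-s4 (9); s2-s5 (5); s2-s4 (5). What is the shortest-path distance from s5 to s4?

Some routes from s5 to s4:
s5→s2→s4: 5 + 5 = 10
s5→s1→s4: 4 + 5 = 9
s5→s1→s0→s2→s4: 4 + 1 + 1 + 5 = 11
s5→s2→s0→s1→s4: 5 + 1 + 1 + 5 = 12
Shortest: 9.

9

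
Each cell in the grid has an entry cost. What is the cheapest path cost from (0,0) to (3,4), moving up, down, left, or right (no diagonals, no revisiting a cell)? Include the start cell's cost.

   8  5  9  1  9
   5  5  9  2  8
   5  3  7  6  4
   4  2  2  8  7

Cheapest: (0,0) (0,1) (1,1) (2,1) (3,1) (3,2) (3,3) (3,4)
  8 + 5 + 5 + 3 + 2 + 2 + 8 + 7 = 40

40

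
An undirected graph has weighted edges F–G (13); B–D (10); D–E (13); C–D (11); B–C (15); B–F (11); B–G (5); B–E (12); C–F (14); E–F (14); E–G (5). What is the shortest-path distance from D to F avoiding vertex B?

Routes from D to F avoiding B:
D→E→G→F: 13 + 5 + 13 = 31
D→C→F: 11 + 14 = 25
D→E→F: 13 + 14 = 27
Shortest: 25.

25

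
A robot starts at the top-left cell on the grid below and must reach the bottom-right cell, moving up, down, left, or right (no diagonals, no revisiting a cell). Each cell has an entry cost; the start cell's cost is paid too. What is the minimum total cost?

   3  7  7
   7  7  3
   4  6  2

22

Cheapest: [0,0] → [0,1] → [0,2] → [1,2] → [2,2]
  3 + 7 + 7 + 3 + 2 = 22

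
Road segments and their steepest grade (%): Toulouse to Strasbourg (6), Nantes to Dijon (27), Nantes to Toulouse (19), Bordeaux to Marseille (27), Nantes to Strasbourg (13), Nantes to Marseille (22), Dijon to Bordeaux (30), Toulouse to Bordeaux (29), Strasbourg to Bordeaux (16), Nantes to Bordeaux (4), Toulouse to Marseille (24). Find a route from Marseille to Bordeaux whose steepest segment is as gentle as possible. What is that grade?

Comparing a few candidate routes:
Marseille - Nantes - Strasbourg - Bordeaux: max(22, 13, 16) = 22
Marseille - Nantes - Toulouse - Strasbourg - Bordeaux: max(22, 19, 6, 16) = 22
Marseille - Nantes - Bordeaux: max(22, 4) = 22
Best route has worst link 22%.

22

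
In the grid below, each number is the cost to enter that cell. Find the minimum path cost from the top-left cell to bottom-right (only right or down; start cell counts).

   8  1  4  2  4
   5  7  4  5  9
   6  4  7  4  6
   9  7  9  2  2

Cheapest: (0,0)→(0,1)→(0,2)→(0,3)→(1,3)→(2,3)→(3,3)→(3,4)
  8 + 1 + 4 + 2 + 5 + 4 + 2 + 2 = 28
For comparison, the top-then-right route costs 36.

28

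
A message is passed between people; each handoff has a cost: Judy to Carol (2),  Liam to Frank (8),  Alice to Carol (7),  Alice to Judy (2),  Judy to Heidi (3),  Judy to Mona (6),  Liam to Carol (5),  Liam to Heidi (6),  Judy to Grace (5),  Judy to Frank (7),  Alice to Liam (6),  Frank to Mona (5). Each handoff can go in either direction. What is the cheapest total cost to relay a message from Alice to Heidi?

5

Checking several routes:
Alice -> Liam -> Heidi: 6 + 6 = 12
Alice -> Judy -> Heidi: 2 + 3 = 5
Alice -> Carol -> Judy -> Heidi: 7 + 2 + 3 = 12
Alice -> Judy -> Carol -> Liam -> Heidi: 2 + 2 + 5 + 6 = 15
Alice -> Liam -> Carol -> Judy -> Heidi: 6 + 5 + 2 + 3 = 16
Best route has total 5.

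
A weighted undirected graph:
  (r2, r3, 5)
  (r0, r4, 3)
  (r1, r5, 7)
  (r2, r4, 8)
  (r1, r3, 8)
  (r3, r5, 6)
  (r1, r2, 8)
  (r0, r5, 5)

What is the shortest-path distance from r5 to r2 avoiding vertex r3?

15

Paths from r5 to r2 avoiding r3:
r5 -> r1 -> r2: 7 + 8 = 15
r5 -> r0 -> r4 -> r2: 5 + 3 + 8 = 16
Shortest: 15.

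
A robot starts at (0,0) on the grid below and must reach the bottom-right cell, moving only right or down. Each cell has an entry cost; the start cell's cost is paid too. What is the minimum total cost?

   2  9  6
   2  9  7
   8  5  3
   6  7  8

28

One optimal route is [0,0] → [1,0] → [2,0] → [2,1] → [2,2] → [3,2].
Its cost is 2 + 2 + 8 + 5 + 3 + 8 = 28.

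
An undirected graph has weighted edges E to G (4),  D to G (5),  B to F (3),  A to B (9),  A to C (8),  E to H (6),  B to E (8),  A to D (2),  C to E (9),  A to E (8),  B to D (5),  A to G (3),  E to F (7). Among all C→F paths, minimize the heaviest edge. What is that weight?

8

A few of the C→F routes:
C→A→E→B→F: max(8, 8, 8, 3) = 8
C→A→D→G→E→F: max(8, 2, 5, 4, 7) = 8
C→A→D→B→F: max(8, 2, 5, 3) = 8
C→A→D→G→E→B→F: max(8, 2, 5, 4, 8, 3) = 8
C→A→D→B→E→F: max(8, 2, 5, 8, 7) = 8
C→A→E→F: max(8, 8, 7) = 8
Best route has worst link 8.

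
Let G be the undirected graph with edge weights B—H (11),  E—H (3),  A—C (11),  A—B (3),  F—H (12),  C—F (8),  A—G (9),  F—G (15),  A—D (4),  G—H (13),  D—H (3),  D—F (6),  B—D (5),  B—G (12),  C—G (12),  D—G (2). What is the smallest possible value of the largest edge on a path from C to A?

8

Comparing a few candidate routes:
C-A: max(11) = 11
C-F-D-A: max(8, 6, 4) = 8
C-F-D-G-A: max(8, 6, 2, 9) = 9
C-F-D-H-B-A: max(8, 6, 3, 11, 3) = 11
C-F-D-B-A: max(8, 6, 5, 3) = 8
The minimum achievable maximum is 8.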